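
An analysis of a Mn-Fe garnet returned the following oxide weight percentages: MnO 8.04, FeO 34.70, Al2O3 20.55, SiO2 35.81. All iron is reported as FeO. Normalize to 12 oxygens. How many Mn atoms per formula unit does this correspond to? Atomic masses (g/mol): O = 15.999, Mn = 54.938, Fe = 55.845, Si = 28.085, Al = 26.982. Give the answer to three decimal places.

0.568 Mn apfu

MnO: 8.04/70.937 = 0.11334 mol → 0.11334 mol Mn, 0.11334 mol O.
FeO: 34.70/71.844 = 0.48299 mol → 0.48299 mol Fe, 0.48299 mol O.
Al2O3: 20.55/101.961 = 0.20155 mol → 0.40310 mol Al, 0.60465 mol O.
SiO2: 35.81/60.083 = 0.59601 mol → 0.59601 mol Si, 1.19202 mol O.
Total oxygen = 2.39300 mol. Normalization factor = 12/2.39300 = 5.01463.
Mn per 12 O = 0.11334 × 5.01463 = 0.568.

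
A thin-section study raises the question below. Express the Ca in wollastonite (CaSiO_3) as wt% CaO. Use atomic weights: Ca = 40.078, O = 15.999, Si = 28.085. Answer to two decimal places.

48.28 wt%

Molar mass of CaSiO_3 = 1×40.078 + 1×28.085 + 3×15.999 = 116.160 g/mol.
Each formula unit contains 1 Ca, equivalent to 1/1 = 1.0000 mol CaO.
M(CaO) = 1×40.078 + 1×15.999 = 56.077 g/mol.
Mass of CaO per formula unit = 1.0000 × 56.077 = 56.077 g.
CaO wt% = 56.077 / 116.160 × 100 = 48.28%.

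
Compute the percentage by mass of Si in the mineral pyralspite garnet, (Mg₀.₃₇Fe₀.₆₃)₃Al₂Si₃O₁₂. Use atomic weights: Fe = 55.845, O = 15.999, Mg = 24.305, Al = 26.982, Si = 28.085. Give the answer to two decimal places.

Formula mass = 1.11*24.305 + 1.89*55.845 + 2*26.982 + 3*28.085 + 12*15.999 = 462.733 g/mol, of which 84.255 g is Si.
So Si makes up 84.255/462.733 = 0.1821 of the mass, i.e. 18.21%.

18.21 mass %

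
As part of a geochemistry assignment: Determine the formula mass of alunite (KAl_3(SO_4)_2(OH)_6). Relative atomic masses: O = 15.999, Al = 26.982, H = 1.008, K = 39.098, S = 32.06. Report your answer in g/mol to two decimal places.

K: 1 × 39.098 = 39.0980
Al: 3 × 26.982 = 80.9460
S: 2 × 32.06 = 64.1200
O: 14 × 15.999 = 223.9860
H: 6 × 1.008 = 6.0480
Summing the contributions gives the formula mass.

414.20 g/mol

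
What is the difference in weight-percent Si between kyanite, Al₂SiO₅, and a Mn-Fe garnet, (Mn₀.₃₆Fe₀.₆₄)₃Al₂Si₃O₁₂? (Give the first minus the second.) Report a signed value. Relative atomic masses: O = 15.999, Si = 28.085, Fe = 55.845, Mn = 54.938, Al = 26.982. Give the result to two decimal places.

0.37 percentage points

First mineral: 28.085 g Si in 162.044 g formula = 17.33 wt% Si.
Second mineral: 84.255 g Si in 496.762 g formula = 16.96 wt% Si.
17.33% − 16.96% gives a difference of 0.37 percentage points.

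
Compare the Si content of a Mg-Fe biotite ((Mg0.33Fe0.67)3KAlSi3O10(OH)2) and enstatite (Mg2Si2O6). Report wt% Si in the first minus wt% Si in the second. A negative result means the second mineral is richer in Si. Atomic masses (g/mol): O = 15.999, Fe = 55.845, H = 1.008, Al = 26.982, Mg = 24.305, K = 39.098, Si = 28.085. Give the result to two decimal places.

Si in (Mg0.33Fe0.67)3KAlSi3O10(OH)2: molar mass 480.649 g/mol; 3×28.085 = 84.255 g → 17.53 wt%.
Si in Mg2Si2O6: molar mass 200.774 g/mol; 2×28.085 = 56.170 g → 27.98 wt%.
Difference = 17.53 − 27.98 = -10.45 percentage points.

-10.45 percentage points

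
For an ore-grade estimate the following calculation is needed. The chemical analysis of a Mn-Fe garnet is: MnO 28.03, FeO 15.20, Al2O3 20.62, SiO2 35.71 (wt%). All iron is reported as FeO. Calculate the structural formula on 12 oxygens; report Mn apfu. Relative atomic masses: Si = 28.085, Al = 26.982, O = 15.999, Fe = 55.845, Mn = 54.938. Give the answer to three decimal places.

MnO: 28.03/70.937 = 0.39514 mol → 0.39514 mol Mn, 0.39514 mol O.
FeO: 15.20/71.844 = 0.21157 mol → 0.21157 mol Fe, 0.21157 mol O.
Al2O3: 20.62/101.961 = 0.20223 mol → 0.40446 mol Al, 0.60669 mol O.
SiO2: 35.71/60.083 = 0.59434 mol → 0.59434 mol Si, 1.18868 mol O.
Total oxygen = 2.40208 mol. Normalization factor = 12/2.40208 = 4.99567.
Mn per 12 O = 0.39514 × 4.99567 = 1.974.

1.974 Mn apfu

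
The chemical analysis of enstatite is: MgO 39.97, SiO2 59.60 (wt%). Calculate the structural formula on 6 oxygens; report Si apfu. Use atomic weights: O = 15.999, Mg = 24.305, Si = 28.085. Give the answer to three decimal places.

MgO: 39.97/40.304 = 0.99171 mol → 0.99171 mol Mg, 0.99171 mol O.
SiO2: 59.60/60.083 = 0.99196 mol → 0.99196 mol Si, 1.98392 mol O.
Total oxygen = 2.97563 mol. Normalization factor = 6/2.97563 = 2.01638.
Si per 6 O = 0.99196 × 2.01638 = 2.000.

2.000 Si apfu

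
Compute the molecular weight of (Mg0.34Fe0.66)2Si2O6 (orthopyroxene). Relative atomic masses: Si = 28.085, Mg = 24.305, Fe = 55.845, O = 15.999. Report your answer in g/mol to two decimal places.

The formula mass is the sum 0.68(24.305) + 1.32(55.845) + 2(28.085) + 6(15.999).

242.41 g/mol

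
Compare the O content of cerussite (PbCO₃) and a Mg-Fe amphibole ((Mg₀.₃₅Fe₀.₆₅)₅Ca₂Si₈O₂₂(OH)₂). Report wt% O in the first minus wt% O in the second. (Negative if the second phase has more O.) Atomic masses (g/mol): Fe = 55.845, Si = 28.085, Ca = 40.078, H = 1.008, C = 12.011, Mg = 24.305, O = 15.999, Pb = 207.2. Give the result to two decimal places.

O in PbCO₃: molar mass 267.208 g/mol; 3×15.999 = 47.997 g → 17.96 wt%.
O in (Mg₀.₃₅Fe₀.₆₅)₅Ca₂Si₈O₂₂(OH)₂: molar mass 914.858 g/mol; 24×15.999 = 383.976 g → 41.97 wt%.
Difference = 17.96 − 41.97 = -24.01 percentage points.

-24.01 percentage points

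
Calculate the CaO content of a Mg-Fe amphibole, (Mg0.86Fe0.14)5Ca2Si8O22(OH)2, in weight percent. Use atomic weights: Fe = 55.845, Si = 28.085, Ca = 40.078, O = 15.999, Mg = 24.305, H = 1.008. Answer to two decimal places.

Formula mass = 834.431 g/mol.
2 Ca → 2.0000 mol CaO per formula unit; M(CaO) = 56.077, so CaO mass = 112.154 g.
112.154/834.431 × 100 = 13.44 wt%.

13.44 wt%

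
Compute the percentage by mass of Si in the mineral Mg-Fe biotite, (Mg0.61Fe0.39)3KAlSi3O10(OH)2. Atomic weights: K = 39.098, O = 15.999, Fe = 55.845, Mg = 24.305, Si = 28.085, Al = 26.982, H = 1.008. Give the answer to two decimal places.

Molar mass of (Mg0.61Fe0.39)3KAlSi3O10(OH)2: 1.83*24.305 + 1.17*55.845 + 1*39.098 + 1*26.982 + 3*28.085 + 12*15.999 + 2*1.008 = 454.156 g/mol.
Mass of Si per formula unit: 3 × 28.085 = 84.255 g.
Weight fraction Si = 84.255 / 454.156 = 0.1855.

18.55 weight percent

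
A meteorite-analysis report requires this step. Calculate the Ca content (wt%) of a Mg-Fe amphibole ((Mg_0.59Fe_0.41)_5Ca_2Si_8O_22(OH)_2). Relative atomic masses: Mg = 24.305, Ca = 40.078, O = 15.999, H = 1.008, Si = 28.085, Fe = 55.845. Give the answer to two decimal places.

M((Mg_0.59Fe_0.41)_5Ca_2Si_8O_22(OH)_2) = 877.010 g/mol.
Ca contributes 2 × 40.078 = 80.156 g per mole.
80.156/877.010 = 0.0914 → 9.14%.

9.14 wt%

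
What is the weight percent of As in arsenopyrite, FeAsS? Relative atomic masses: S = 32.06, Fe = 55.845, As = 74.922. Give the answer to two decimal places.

Molar mass of FeAsS: 1×55.845 + 1×74.922 + 1×32.06 = 162.827 g/mol.
Mass of As per formula unit: 1 × 74.922 = 74.922 g.
Weight fraction As = 74.922 / 162.827 = 0.4601.

46.01 weight percent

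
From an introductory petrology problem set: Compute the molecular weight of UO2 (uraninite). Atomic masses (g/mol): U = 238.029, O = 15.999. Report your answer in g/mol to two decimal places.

270.03 g/mol

The formula mass is the sum 1(238.029) + 2(15.999).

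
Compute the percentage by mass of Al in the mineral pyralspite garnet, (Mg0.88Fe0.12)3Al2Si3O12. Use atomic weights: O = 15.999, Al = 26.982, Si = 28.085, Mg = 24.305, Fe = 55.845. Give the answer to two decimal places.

Molar mass of (Mg0.88Fe0.12)3Al2Si3O12: 2.64×24.305 + 0.36×55.845 + 2×26.982 + 3×28.085 + 12×15.999 = 414.476 g/mol.
Mass of Al per formula unit: 2 × 26.982 = 53.964 g.
Weight fraction Al = 53.964 / 414.476 = 0.1302.

13.02 weight percent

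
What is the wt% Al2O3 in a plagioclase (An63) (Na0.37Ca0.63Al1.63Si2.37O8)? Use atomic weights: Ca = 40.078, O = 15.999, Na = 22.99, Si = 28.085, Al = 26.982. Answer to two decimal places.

30.52 wt%

M(Na0.37Ca0.63Al1.63Si2.37O8) = 272.290 g/mol; M(Al2O3) = 101.961 g/mol.
Moles Al2O3 per formula unit = 1.63 Al ÷ 2 = 0.8150.
Al2O3 fraction = (0.8150 × 101.961) / 272.290 = 83.098/272.290 = 0.3052.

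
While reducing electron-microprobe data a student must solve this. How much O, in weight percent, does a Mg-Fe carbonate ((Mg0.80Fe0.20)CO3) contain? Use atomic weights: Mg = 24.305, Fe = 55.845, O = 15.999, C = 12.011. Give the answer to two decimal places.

Molar mass of (Mg0.80Fe0.20)CO3: 0.80·24.305 + 0.20·55.845 + 1·12.011 + 3·15.999 = 90.621 g/mol.
Mass of O per formula unit: 3 × 15.999 = 47.997 g.
Weight fraction O = 47.997 / 90.621 = 0.5296.

52.96 weight percent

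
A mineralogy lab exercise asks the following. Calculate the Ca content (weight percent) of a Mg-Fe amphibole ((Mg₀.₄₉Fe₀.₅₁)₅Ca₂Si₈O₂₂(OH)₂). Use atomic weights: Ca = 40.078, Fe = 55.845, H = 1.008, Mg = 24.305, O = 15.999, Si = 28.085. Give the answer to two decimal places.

8.98 weight percent

Formula mass = 2.45*24.305 + 2.55*55.845 + 2*40.078 + 8*28.085 + 24*15.999 + 2*1.008 = 892.780 g/mol, of which 80.156 g is Ca.
So Ca makes up 80.156/892.780 = 0.0898 of the mass, i.e. 8.98%.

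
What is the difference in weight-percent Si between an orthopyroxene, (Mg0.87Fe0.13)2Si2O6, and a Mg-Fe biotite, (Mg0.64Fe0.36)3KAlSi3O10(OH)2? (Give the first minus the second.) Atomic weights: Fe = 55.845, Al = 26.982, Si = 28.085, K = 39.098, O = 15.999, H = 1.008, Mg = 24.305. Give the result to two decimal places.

M((Mg0.87Fe0.13)2Si2O6) = 208.974 g/mol, so wt% Si = 56.170/208.974 × 100 = 26.88%.
M((Mg0.64Fe0.36)3KAlSi3O10(OH)2) = 451.317 g/mol, so wt% Si = 84.255/451.317 × 100 = 18.67%.
26.88 − 18.67 = 8.21 pp.

8.21 percentage points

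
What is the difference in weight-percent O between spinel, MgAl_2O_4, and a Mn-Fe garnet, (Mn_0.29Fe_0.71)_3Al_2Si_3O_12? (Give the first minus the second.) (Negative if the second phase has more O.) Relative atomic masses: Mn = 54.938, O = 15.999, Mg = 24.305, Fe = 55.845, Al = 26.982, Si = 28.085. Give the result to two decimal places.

6.35 percentage points

First mineral: 63.996 g O in 142.265 g formula = 44.98 wt% O.
Second mineral: 191.988 g O in 496.953 g formula = 38.63 wt% O.
44.98% − 38.63% gives a difference of 6.35 percentage points.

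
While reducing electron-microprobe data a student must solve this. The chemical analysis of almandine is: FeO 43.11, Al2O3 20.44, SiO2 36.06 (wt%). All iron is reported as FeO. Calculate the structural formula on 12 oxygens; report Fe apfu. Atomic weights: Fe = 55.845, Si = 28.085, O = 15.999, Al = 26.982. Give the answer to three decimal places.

43.11 wt% FeO ÷ 71.844 g/mol = 0.60005 mol, giving 0.60005 Fe and 0.60005 O.
20.44 wt% Al2O3 ÷ 101.961 g/mol = 0.20047 mol, giving 0.40094 Al and 0.60141 O.
36.06 wt% SiO2 ÷ 60.083 g/mol = 0.60017 mol, giving 0.60017 Si and 1.20034 O.
Oxygen sums to 2.40180; scaling by 12/2.40180 = 4.99625 puts the formula on 12 O.
Fe: 0.60005 × 4.99625 = 2.998 atoms per formula unit.

2.998 Fe apfu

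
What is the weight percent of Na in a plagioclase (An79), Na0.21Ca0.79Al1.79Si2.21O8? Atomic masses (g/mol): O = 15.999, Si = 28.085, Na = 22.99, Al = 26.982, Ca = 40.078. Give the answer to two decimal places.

Molar mass of Na0.21Ca0.79Al1.79Si2.21O8: 0.21×22.99 + 0.79×40.078 + 1.79×26.982 + 2.21×28.085 + 8×15.999 = 274.847 g/mol.
Mass of Na per formula unit: 0.21 × 22.99 = 4.828 g.
Weight fraction Na = 4.828 / 274.847 = 0.0176.

1.76 wt%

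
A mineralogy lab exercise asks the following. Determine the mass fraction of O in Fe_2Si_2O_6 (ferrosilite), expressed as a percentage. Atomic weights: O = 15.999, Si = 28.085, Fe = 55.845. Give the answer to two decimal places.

36.38 wt%

M(Fe_2Si_2O_6) = 263.854 g/mol.
O contributes 6 × 15.999 = 95.994 g per mole.
95.994/263.854 = 0.3638 → 36.38%.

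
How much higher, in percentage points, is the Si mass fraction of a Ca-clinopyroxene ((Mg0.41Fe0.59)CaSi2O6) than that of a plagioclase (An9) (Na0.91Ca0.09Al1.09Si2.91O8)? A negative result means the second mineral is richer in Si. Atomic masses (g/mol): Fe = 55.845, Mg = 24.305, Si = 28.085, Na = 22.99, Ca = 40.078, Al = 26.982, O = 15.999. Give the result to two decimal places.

-7.11 percentage points

Si in (Mg0.41Fe0.59)CaSi2O6: molar mass 235.156 g/mol; 2×28.085 = 56.170 g → 23.89 wt%.
Si in Na0.91Ca0.09Al1.09Si2.91O8: molar mass 263.658 g/mol; 2.91×28.085 = 81.727 g → 31.00 wt%.
Difference = 23.89 − 31.00 = -7.11 percentage points.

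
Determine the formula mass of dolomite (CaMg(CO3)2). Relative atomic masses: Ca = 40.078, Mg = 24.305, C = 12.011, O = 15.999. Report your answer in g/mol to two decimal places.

The formula mass is the sum 1*40.078 + 1*24.305 + 2*12.011 + 6*15.999.

184.40 g/mol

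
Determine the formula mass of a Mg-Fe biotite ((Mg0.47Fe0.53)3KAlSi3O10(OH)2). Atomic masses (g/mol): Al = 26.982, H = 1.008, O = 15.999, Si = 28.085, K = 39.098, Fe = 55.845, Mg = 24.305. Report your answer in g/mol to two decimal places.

M = 1.41·24.305 + 1.59·55.845 + 1·39.098 + 1·26.982 + 3·28.085 + 12·15.999 + 2·1.008

467.40 g/mol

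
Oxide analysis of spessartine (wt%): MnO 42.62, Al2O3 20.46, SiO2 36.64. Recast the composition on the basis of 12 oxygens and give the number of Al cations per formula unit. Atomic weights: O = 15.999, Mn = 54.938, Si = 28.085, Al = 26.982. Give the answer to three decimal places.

42.62 wt% MnO ÷ 70.937 g/mol = 0.60081 mol, giving 0.60081 Mn and 0.60081 O.
20.46 wt% Al2O3 ÷ 101.961 g/mol = 0.20066 mol, giving 0.40132 Al and 0.60198 O.
36.64 wt% SiO2 ÷ 60.083 g/mol = 0.60982 mol, giving 0.60982 Si and 1.21964 O.
Oxygen sums to 2.42243; scaling by 12/2.42243 = 4.95370 puts the formula on 12 O.
Al: 0.40132 × 4.95370 = 1.988 atoms per formula unit.

1.988 Al apfu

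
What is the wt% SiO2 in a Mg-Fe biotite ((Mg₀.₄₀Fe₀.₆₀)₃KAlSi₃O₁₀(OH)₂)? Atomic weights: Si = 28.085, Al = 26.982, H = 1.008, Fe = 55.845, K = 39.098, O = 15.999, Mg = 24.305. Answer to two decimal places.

Formula mass = 474.026 g/mol.
3 Si → 3.0000 mol SiO2 per formula unit; M(SiO2) = 60.083, so SiO2 mass = 180.249 g.
180.249/474.026 × 100 = 38.03 wt%.

38.03 wt%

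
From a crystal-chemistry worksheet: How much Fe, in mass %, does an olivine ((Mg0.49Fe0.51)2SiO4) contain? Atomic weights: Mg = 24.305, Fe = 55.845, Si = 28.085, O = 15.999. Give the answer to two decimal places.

Formula mass = 0.98×24.305 + 1.02×55.845 + 1×28.085 + 4×15.999 = 172.862 g/mol, of which 56.962 g is Fe.
So Fe makes up 56.962/172.862 = 0.3295 of the mass, i.e. 32.95%.

32.95 mass %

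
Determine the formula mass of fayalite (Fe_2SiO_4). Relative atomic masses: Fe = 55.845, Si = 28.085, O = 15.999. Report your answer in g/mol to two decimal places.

203.77 g/mol

Fe: 2 × 55.845 = 111.6900
Si: 1 × 28.085 = 28.0850
O: 4 × 15.999 = 63.9960
Summing the contributions gives the formula mass.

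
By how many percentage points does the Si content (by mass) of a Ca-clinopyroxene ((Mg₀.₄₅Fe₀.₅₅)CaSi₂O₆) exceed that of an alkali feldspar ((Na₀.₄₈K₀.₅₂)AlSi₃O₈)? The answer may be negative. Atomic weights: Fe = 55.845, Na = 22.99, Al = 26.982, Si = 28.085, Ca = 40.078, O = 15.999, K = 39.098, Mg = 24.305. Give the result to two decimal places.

-7.12 percentage points

Si in (Mg₀.₄₅Fe₀.₅₅)CaSi₂O₆: molar mass 233.894 g/mol; 2×28.085 = 56.170 g → 24.02 wt%.
Si in (Na₀.₄₈K₀.₅₂)AlSi₃O₈: molar mass 270.595 g/mol; 3×28.085 = 84.255 g → 31.14 wt%.
Difference = 24.02 − 31.14 = -7.12 percentage points.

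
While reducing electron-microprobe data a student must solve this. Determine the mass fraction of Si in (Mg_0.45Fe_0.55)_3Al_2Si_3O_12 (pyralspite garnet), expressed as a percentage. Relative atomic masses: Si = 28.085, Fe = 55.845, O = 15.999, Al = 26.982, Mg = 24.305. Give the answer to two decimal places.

Formula mass = 1.35*24.305 + 1.65*55.845 + 2*26.982 + 3*28.085 + 12*15.999 = 455.163 g/mol, of which 84.255 g is Si.
So Si makes up 84.255/455.163 = 0.1851 of the mass, i.e. 18.51%.

18.51 wt%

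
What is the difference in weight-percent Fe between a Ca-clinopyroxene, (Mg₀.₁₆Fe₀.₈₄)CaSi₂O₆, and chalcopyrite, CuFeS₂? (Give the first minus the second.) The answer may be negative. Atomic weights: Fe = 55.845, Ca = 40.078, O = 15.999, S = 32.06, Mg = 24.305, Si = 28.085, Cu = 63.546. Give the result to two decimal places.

M((Mg₀.₁₆Fe₀.₈₄)CaSi₂O₆) = 243.041 g/mol, so wt% Fe = 46.910/243.041 × 100 = 19.30%.
M(CuFeS₂) = 183.511 g/mol, so wt% Fe = 55.845/183.511 × 100 = 30.43%.
19.30 − 30.43 = -11.13 pp.

-11.13 percentage points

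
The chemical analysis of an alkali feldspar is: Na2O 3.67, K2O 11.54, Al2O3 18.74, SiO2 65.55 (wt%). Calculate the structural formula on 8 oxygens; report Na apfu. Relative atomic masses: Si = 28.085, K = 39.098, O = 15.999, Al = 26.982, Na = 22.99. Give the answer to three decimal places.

0.325 Na apfu

Na2O: 3.67/61.979 = 0.05921 mol → 0.11842 mol Na, 0.05921 mol O.
K2O: 11.54/94.195 = 0.12251 mol → 0.24502 mol K, 0.12251 mol O.
Al2O3: 18.74/101.961 = 0.18380 mol → 0.36760 mol Al, 0.55140 mol O.
SiO2: 65.55/60.083 = 1.09099 mol → 1.09099 mol Si, 2.18198 mol O.
Total oxygen = 2.91510 mol. Normalization factor = 8/2.91510 = 2.74433.
Na per 8 O = 0.11842 × 2.74433 = 0.325.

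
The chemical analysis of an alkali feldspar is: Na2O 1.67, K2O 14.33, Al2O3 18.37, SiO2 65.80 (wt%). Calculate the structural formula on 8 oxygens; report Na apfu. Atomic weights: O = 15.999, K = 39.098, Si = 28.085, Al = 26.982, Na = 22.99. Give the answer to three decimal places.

0.148 Na apfu

Na2O: 1.67/61.979 = 0.02694 mol → 0.05388 mol Na, 0.02694 mol O.
K2O: 14.33/94.195 = 0.15213 mol → 0.30426 mol K, 0.15213 mol O.
Al2O3: 18.37/101.961 = 0.18017 mol → 0.36034 mol Al, 0.54051 mol O.
SiO2: 65.80/60.083 = 1.09515 mol → 1.09515 mol Si, 2.19030 mol O.
Total oxygen = 2.90988 mol. Normalization factor = 8/2.90988 = 2.74925.
Na per 8 O = 0.05388 × 2.74925 = 0.148.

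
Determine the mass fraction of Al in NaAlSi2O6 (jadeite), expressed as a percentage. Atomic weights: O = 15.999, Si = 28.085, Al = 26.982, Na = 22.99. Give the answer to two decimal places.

13.35 mass %

M(NaAlSi2O6) = 202.136 g/mol.
Al contributes 1 × 26.982 = 26.982 g per mole.
26.982/202.136 = 0.1335 → 13.35%.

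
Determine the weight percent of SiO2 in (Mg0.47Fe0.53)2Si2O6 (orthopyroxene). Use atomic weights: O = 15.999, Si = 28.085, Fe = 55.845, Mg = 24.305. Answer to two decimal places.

51.31 wt%

Formula mass = 234.206 g/mol.
2 Si → 2.0000 mol SiO2 per formula unit; M(SiO2) = 60.083, so SiO2 mass = 120.166 g.
120.166/234.206 × 100 = 51.31 wt%.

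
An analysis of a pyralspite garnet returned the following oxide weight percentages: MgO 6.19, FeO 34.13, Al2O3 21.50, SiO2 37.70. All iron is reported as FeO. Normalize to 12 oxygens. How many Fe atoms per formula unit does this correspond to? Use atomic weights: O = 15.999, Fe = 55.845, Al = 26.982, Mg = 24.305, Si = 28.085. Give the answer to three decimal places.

MgO (M=40.304): mol = 0.15358; Mg = 0.15358, O = 0.15358.
FeO (M=71.844): mol = 0.47506; Fe = 0.47506, O = 0.47506.
Al2O3 (M=101.961): mol = 0.21086; Al = 0.42172, O = 0.63258.
SiO2 (M=60.083): mol = 0.62747; Si = 0.62747, O = 1.25494.
ΣO = 2.51616; factor = 12/ΣO = 4.76917.
Fe apfu = 0.47506 × 4.76917 = 2.266.

2.266 Fe apfu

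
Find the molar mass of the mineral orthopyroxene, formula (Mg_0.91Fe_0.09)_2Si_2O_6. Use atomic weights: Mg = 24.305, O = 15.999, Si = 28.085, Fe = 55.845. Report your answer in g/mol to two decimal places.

M = 1.82*24.305 + 0.18*55.845 + 2*28.085 + 6*15.999

206.45 g/mol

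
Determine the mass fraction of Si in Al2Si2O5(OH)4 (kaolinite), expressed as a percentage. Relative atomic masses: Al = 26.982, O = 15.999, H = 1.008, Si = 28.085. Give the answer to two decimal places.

Molar mass of Al2Si2O5(OH)4: 2*26.982 + 2*28.085 + 9*15.999 + 4*1.008 = 258.157 g/mol.
Mass of Si per formula unit: 2 × 28.085 = 56.170 g.
Weight fraction Si = 56.170 / 258.157 = 0.2176.

21.76 mass %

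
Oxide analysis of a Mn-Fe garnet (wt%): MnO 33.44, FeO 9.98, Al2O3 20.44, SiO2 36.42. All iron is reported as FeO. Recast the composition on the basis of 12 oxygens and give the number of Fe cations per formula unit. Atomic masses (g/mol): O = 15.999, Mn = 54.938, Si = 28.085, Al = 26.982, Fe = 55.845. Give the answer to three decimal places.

0.688 Fe apfu

33.44 wt% MnO ÷ 70.937 g/mol = 0.47140 mol, giving 0.47140 Mn and 0.47140 O.
9.98 wt% FeO ÷ 71.844 g/mol = 0.13891 mol, giving 0.13891 Fe and 0.13891 O.
20.44 wt% Al2O3 ÷ 101.961 g/mol = 0.20047 mol, giving 0.40094 Al and 0.60141 O.
36.42 wt% SiO2 ÷ 60.083 g/mol = 0.60616 mol, giving 0.60616 Si and 1.21232 O.
Oxygen sums to 2.42404; scaling by 12/2.42404 = 4.95041 puts the formula on 12 O.
Fe: 0.13891 × 4.95041 = 0.688 atoms per formula unit.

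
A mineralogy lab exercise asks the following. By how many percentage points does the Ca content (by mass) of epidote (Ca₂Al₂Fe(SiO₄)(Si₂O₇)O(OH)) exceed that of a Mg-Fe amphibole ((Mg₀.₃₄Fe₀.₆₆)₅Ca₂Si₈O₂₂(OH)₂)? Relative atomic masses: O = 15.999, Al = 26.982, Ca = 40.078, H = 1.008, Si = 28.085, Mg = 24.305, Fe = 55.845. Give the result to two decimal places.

Ca in Ca₂Al₂Fe(SiO₄)(Si₂O₇)O(OH): molar mass 483.215 g/mol; 2×40.078 = 80.156 g → 16.59 wt%.
Ca in (Mg₀.₃₄Fe₀.₆₆)₅Ca₂Si₈O₂₂(OH)₂: molar mass 916.435 g/mol; 2×40.078 = 80.156 g → 8.75 wt%.
Difference = 16.59 − 8.75 = 7.84 percentage points.

7.84 percentage points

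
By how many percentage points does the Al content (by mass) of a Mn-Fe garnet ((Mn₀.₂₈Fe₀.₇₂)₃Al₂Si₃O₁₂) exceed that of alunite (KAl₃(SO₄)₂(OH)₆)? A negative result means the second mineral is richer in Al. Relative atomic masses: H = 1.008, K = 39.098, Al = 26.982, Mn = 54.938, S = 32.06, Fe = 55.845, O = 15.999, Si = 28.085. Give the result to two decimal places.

Al in (Mn₀.₂₈Fe₀.₇₂)₃Al₂Si₃O₁₂: molar mass 496.980 g/mol; 2×26.982 = 53.964 g → 10.86 wt%.
Al in KAl₃(SO₄)₂(OH)₆: molar mass 414.198 g/mol; 3×26.982 = 80.946 g → 19.54 wt%.
Difference = 10.86 − 19.54 = -8.68 percentage points.

-8.68 percentage points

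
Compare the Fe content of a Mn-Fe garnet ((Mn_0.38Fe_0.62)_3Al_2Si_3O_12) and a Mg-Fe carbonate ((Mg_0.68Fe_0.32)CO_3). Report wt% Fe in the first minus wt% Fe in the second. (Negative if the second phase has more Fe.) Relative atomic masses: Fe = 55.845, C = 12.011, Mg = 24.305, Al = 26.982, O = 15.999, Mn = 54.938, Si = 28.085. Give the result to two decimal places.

First mineral: 103.872 g Fe in 496.708 g formula = 20.91 wt% Fe.
Second mineral: 17.870 g Fe in 94.406 g formula = 18.93 wt% Fe.
20.91% − 18.93% gives a difference of 1.98 percentage points.

1.98 percentage points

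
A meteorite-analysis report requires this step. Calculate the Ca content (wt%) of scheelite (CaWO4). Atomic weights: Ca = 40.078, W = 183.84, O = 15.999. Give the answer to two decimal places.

13.92 wt%

Molar mass of CaWO4: 1*40.078 + 1*183.84 + 4*15.999 = 287.914 g/mol.
Mass of Ca per formula unit: 1 × 40.078 = 40.078 g.
Weight fraction Ca = 40.078 / 287.914 = 0.1392.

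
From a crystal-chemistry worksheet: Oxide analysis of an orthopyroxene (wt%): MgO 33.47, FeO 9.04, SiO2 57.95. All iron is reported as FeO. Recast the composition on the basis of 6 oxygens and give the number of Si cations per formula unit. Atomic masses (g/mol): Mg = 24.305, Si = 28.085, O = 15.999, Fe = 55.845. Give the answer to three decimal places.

33.47 wt% MgO ÷ 40.304 g/mol = 0.83044 mol, giving 0.83044 Mg and 0.83044 O.
9.04 wt% FeO ÷ 71.844 g/mol = 0.12583 mol, giving 0.12583 Fe and 0.12583 O.
57.95 wt% SiO2 ÷ 60.083 g/mol = 0.96450 mol, giving 0.96450 Si and 1.92900 O.
Oxygen sums to 2.88527; scaling by 6/2.88527 = 2.07953 puts the formula on 6 O.
Si: 0.96450 × 2.07953 = 2.006 atoms per formula unit.

2.006 Si apfu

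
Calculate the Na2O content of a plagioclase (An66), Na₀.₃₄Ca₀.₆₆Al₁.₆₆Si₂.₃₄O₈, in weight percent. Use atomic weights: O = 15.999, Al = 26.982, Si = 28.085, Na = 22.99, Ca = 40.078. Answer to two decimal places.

3.86 wt%

Formula mass = 272.769 g/mol.
0.34 Na → 0.1700 mol Na2O per formula unit; M(Na2O) = 61.979, so Na2O mass = 10.536 g.
10.536/272.769 × 100 = 3.86 wt%.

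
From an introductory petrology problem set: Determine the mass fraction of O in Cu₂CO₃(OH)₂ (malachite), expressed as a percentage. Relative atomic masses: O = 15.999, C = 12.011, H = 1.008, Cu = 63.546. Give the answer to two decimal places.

Molar mass of Cu₂CO₃(OH)₂: 2×63.546 + 1×12.011 + 5×15.999 + 2×1.008 = 221.114 g/mol.
Mass of O per formula unit: 5 × 15.999 = 79.995 g.
Weight fraction O = 79.995 / 221.114 = 0.3618.

36.18 mass %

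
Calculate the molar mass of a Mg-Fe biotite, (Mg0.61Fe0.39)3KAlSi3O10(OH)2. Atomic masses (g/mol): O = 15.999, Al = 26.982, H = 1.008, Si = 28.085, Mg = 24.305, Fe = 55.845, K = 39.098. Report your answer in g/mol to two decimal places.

M = 1.83×24.305 + 1.17×55.845 + 1×39.098 + 1×26.982 + 3×28.085 + 12×15.999 + 2×1.008

454.16 g/mol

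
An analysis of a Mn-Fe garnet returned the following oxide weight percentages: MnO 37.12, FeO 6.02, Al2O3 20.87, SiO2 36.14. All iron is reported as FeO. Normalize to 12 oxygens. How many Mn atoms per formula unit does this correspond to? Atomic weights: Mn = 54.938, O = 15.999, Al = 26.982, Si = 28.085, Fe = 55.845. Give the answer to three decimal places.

MnO: 37.12/70.937 = 0.52328 mol → 0.52328 mol Mn, 0.52328 mol O.
FeO: 6.02/71.844 = 0.08379 mol → 0.08379 mol Fe, 0.08379 mol O.
Al2O3: 20.87/101.961 = 0.20469 mol → 0.40938 mol Al, 0.61407 mol O.
SiO2: 36.14/60.083 = 0.60150 mol → 0.60150 mol Si, 1.20300 mol O.
Total oxygen = 2.42414 mol. Normalization factor = 12/2.42414 = 4.95021.
Mn per 12 O = 0.52328 × 4.95021 = 2.590.

2.590 Mn apfu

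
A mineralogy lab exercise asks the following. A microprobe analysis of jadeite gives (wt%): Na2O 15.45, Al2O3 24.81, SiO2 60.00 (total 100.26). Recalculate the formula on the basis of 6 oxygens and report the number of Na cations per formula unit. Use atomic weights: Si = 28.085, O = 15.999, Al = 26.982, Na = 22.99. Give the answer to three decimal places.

15.45 wt% Na2O ÷ 61.979 g/mol = 0.24928 mol, giving 0.49856 Na and 0.24928 O.
24.81 wt% Al2O3 ÷ 101.961 g/mol = 0.24333 mol, giving 0.48666 Al and 0.72999 O.
60.00 wt% SiO2 ÷ 60.083 g/mol = 0.99862 mol, giving 0.99862 Si and 1.99724 O.
Oxygen sums to 2.97651; scaling by 6/2.97651 = 2.01578 puts the formula on 6 O.
Na: 0.49856 × 2.01578 = 1.005 atoms per formula unit.

1.005 Na apfu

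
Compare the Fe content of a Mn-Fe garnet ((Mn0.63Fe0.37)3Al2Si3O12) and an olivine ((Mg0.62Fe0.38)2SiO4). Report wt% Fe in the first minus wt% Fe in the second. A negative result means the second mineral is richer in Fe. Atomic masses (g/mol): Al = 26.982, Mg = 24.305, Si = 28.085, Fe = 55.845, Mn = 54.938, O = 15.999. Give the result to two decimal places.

-13.28 percentage points

Fe in (Mn0.63Fe0.37)3Al2Si3O12: molar mass 496.028 g/mol; 1.11×55.845 = 61.988 g → 12.50 wt%.
Fe in (Mg0.62Fe0.38)2SiO4: molar mass 164.661 g/mol; 0.76×55.845 = 42.442 g → 25.78 wt%.
Difference = 12.50 − 25.78 = -13.28 percentage points.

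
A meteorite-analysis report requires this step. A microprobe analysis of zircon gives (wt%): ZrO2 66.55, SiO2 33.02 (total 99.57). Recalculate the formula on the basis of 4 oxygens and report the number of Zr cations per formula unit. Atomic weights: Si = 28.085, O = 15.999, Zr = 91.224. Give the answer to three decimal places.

ZrO2: 66.55/123.222 = 0.54008 mol → 0.54008 mol Zr, 1.08016 mol O.
SiO2: 33.02/60.083 = 0.54957 mol → 0.54957 mol Si, 1.09914 mol O.
Total oxygen = 2.17930 mol. Normalization factor = 4/2.17930 = 1.83545.
Zr per 4 O = 0.54008 × 1.83545 = 0.991.

0.991 Zr apfu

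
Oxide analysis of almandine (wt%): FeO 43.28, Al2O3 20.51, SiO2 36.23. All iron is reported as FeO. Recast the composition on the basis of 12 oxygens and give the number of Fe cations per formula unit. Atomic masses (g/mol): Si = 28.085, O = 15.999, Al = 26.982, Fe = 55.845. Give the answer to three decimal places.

2.997 Fe apfu

FeO (M=71.844): mol = 0.60242; Fe = 0.60242, O = 0.60242.
Al2O3 (M=101.961): mol = 0.20116; Al = 0.40232, O = 0.60348.
SiO2 (M=60.083): mol = 0.60300; Si = 0.60300, O = 1.20600.
ΣO = 2.41190; factor = 12/ΣO = 4.97533.
Fe apfu = 0.60242 × 4.97533 = 2.997.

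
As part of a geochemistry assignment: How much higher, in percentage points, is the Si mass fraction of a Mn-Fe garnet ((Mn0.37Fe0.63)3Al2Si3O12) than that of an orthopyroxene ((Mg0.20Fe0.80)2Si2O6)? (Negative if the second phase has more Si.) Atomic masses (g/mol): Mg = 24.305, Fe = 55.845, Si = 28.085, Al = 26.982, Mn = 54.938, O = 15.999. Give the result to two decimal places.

Si in (Mn0.37Fe0.63)3Al2Si3O12: molar mass 496.735 g/mol; 3×28.085 = 84.255 g → 16.96 wt%.
Si in (Mg0.20Fe0.80)2Si2O6: molar mass 251.238 g/mol; 2×28.085 = 56.170 g → 22.36 wt%.
Difference = 16.96 − 22.36 = -5.40 percentage points.

-5.40 percentage points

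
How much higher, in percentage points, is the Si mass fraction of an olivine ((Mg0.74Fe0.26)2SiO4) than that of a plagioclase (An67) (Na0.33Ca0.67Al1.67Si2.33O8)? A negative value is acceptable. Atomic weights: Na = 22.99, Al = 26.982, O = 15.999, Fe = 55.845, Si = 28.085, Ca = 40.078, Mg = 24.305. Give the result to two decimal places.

-6.10 percentage points

Si in (Mg0.74Fe0.26)2SiO4: molar mass 157.092 g/mol; 1×28.085 = 28.085 g → 17.88 wt%.
Si in Na0.33Ca0.67Al1.67Si2.33O8: molar mass 272.929 g/mol; 2.33×28.085 = 65.438 g → 23.98 wt%.
Difference = 17.88 − 23.98 = -6.10 percentage points.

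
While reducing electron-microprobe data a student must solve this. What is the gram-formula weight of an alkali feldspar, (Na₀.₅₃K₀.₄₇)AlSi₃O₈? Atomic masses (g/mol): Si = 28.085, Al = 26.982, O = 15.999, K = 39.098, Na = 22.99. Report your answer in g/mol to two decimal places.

269.79 g/mol

The formula mass is the sum 0.53·22.99 + 0.47·39.098 + 1·26.982 + 3·28.085 + 8·15.999.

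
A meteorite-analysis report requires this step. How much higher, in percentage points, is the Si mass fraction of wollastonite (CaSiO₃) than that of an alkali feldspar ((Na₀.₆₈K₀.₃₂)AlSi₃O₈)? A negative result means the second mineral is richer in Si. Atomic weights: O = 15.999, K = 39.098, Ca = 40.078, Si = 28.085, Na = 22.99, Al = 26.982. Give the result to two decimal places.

-7.33 percentage points

Si in CaSiO₃: molar mass 116.160 g/mol; 1×28.085 = 28.085 g → 24.18 wt%.
Si in (Na₀.₆₈K₀.₃₂)AlSi₃O₈: molar mass 267.374 g/mol; 3×28.085 = 84.255 g → 31.51 wt%.
Difference = 24.18 − 31.51 = -7.33 percentage points.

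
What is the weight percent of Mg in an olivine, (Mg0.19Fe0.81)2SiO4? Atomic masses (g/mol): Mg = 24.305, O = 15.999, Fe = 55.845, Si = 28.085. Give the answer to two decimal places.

4.82 wt%

Molar mass of (Mg0.19Fe0.81)2SiO4: 0.38×24.305 + 1.62×55.845 + 1×28.085 + 4×15.999 = 191.786 g/mol.
Mass of Mg per formula unit: 0.38 × 24.305 = 9.236 g.
Weight fraction Mg = 9.236 / 191.786 = 0.0482.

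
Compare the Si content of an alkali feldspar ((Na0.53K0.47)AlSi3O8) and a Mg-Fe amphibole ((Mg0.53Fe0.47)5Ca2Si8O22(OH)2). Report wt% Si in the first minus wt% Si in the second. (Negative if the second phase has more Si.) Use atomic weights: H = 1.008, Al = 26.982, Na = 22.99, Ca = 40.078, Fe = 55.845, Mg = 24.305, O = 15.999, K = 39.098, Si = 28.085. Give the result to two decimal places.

5.88 percentage points

M((Na0.53K0.47)AlSi3O8) = 269.790 g/mol, so wt% Si = 84.255/269.790 × 100 = 31.23%.
M((Mg0.53Fe0.47)5Ca2Si8O22(OH)2) = 886.472 g/mol, so wt% Si = 224.680/886.472 × 100 = 25.35%.
31.23 − 25.35 = 5.88 pp.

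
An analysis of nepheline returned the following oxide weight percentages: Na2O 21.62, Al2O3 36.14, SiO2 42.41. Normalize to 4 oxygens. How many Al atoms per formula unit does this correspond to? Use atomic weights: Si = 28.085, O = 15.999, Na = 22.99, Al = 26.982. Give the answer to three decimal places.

1.004 Al apfu

21.62 wt% Na2O ÷ 61.979 g/mol = 0.34883 mol, giving 0.69766 Na and 0.34883 O.
36.14 wt% Al2O3 ÷ 101.961 g/mol = 0.35445 mol, giving 0.70890 Al and 1.06335 O.
42.41 wt% SiO2 ÷ 60.083 g/mol = 0.70586 mol, giving 0.70586 Si and 1.41172 O.
Oxygen sums to 2.82390; scaling by 4/2.82390 = 1.41648 puts the formula on 4 O.
Al: 0.70890 × 1.41648 = 1.004 atoms per formula unit.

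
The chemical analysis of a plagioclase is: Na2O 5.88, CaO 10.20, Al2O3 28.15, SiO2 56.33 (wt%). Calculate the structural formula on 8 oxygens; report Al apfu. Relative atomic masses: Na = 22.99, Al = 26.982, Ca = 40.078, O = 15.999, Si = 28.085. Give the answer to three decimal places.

1.482 Al apfu

Na2O (M=61.979): mol = 0.09487; Na = 0.18974, O = 0.09487.
CaO (M=56.077): mol = 0.18189; Ca = 0.18189, O = 0.18189.
Al2O3 (M=101.961): mol = 0.27609; Al = 0.55218, O = 0.82827.
SiO2 (M=60.083): mol = 0.93754; Si = 0.93754, O = 1.87508.
ΣO = 2.98011; factor = 8/ΣO = 2.68446.
Al apfu = 0.55218 × 2.68446 = 1.482.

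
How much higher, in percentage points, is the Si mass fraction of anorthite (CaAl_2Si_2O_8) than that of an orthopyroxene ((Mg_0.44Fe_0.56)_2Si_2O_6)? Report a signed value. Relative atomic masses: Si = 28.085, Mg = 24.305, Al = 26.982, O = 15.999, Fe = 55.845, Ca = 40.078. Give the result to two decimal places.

First mineral: 56.170 g Si in 278.204 g formula = 20.19 wt% Si.
Second mineral: 56.170 g Si in 236.099 g formula = 23.79 wt% Si.
20.19% − 23.79% gives a difference of -3.60 percentage points.

-3.60 percentage points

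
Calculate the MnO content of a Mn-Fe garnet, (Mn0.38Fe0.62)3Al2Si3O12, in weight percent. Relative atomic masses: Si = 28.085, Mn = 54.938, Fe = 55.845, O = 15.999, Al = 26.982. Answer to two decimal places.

Molar mass of (Mn0.38Fe0.62)3Al2Si3O12 = 1.14×54.938 + 1.86×55.845 + 2×26.982 + 3×28.085 + 12×15.999 = 496.708 g/mol.
Each formula unit contains 1.14 Mn, equivalent to 1.14/1 = 1.1400 mol MnO.
M(MnO) = 1×54.938 + 1×15.999 = 70.937 g/mol.
Mass of MnO per formula unit = 1.1400 × 70.937 = 80.868 g.
MnO wt% = 80.868 / 496.708 × 100 = 16.28%.

16.28 wt%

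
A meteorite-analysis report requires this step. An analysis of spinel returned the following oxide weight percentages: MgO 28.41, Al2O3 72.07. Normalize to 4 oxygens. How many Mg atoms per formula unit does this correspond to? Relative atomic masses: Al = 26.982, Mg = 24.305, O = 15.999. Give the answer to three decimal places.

28.41 wt% MgO ÷ 40.304 g/mol = 0.70489 mol, giving 0.70489 Mg and 0.70489 O.
72.07 wt% Al2O3 ÷ 101.961 g/mol = 0.70684 mol, giving 1.41368 Al and 2.12052 O.
Oxygen sums to 2.82541; scaling by 4/2.82541 = 1.41572 puts the formula on 4 O.
Mg: 0.70489 × 1.41572 = 0.998 atoms per formula unit.

0.998 Mg apfu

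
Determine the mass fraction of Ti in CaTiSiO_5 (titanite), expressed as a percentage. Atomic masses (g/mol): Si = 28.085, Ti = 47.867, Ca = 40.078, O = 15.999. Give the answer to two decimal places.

M(CaTiSiO_5) = 196.025 g/mol.
Ti contributes 1 × 47.867 = 47.867 g per mole.
47.867/196.025 = 0.2442 → 24.42%.

24.42 weight percent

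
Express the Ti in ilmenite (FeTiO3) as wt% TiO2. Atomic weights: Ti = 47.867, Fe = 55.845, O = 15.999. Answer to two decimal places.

M(FeTiO3) = 151.709 g/mol; M(TiO2) = 79.865 g/mol.
Moles TiO2 per formula unit = 1 Ti ÷ 1 = 1.0000.
TiO2 fraction = (1.0000 × 79.865) / 151.709 = 79.865/151.709 = 0.5264.

52.64 wt%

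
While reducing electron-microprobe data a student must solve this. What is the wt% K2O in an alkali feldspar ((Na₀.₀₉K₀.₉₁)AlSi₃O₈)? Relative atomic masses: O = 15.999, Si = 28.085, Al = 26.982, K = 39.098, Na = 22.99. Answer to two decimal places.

15.48 wt%

M((Na₀.₀₉K₀.₉₁)AlSi₃O₈) = 276.877 g/mol; M(K2O) = 94.195 g/mol.
Moles K2O per formula unit = 0.91 K ÷ 2 = 0.4550.
K2O fraction = (0.4550 × 94.195) / 276.877 = 42.859/276.877 = 0.1548.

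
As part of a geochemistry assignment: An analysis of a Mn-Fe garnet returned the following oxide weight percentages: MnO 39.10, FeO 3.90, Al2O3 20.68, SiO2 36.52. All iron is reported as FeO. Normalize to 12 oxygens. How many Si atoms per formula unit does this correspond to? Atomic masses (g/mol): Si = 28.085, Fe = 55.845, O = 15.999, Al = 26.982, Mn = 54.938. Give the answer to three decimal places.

3.002 Si apfu

39.10 wt% MnO ÷ 70.937 g/mol = 0.55119 mol, giving 0.55119 Mn and 0.55119 O.
3.90 wt% FeO ÷ 71.844 g/mol = 0.05428 mol, giving 0.05428 Fe and 0.05428 O.
20.68 wt% Al2O3 ÷ 101.961 g/mol = 0.20282 mol, giving 0.40564 Al and 0.60846 O.
36.52 wt% SiO2 ÷ 60.083 g/mol = 0.60783 mol, giving 0.60783 Si and 1.21566 O.
Oxygen sums to 2.42959; scaling by 12/2.42959 = 4.93910 puts the formula on 12 O.
Si: 0.60783 × 4.93910 = 3.002 atoms per formula unit.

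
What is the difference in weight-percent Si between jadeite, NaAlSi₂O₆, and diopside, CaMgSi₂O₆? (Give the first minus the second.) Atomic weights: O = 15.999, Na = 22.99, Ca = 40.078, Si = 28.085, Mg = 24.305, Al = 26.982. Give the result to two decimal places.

First mineral: 56.170 g Si in 202.136 g formula = 27.79 wt% Si.
Second mineral: 56.170 g Si in 216.547 g formula = 25.94 wt% Si.
27.79% − 25.94% gives a difference of 1.85 percentage points.

1.85 percentage points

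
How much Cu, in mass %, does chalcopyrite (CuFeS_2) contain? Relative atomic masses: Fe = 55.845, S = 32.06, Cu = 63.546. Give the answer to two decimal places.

Molar mass of CuFeS_2: 1×63.546 + 1×55.845 + 2×32.06 = 183.511 g/mol.
Mass of Cu per formula unit: 1 × 63.546 = 63.546 g.
Weight fraction Cu = 63.546 / 183.511 = 0.3463.

34.63 mass %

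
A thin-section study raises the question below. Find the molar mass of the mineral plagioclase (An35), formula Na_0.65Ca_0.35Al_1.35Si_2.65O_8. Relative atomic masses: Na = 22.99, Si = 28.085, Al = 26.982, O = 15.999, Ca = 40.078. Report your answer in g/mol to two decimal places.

M = 0.65(22.99) + 0.35(40.078) + 1.35(26.982) + 2.65(28.085) + 8(15.999)

267.81 g/mol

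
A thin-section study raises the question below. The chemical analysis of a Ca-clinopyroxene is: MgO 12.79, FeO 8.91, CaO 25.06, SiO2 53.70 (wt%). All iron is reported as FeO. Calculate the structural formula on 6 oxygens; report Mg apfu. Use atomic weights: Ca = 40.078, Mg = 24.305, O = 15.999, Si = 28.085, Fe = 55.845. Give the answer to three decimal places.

0.712 Mg apfu

MgO (M=40.304): mol = 0.31734; Mg = 0.31734, O = 0.31734.
FeO (M=71.844): mol = 0.12402; Fe = 0.12402, O = 0.12402.
CaO (M=56.077): mol = 0.44689; Ca = 0.44689, O = 0.44689.
SiO2 (M=60.083): mol = 0.89376; Si = 0.89376, O = 1.78752.
ΣO = 2.67577; factor = 6/ΣO = 2.24235.
Mg apfu = 0.31734 × 2.24235 = 0.712.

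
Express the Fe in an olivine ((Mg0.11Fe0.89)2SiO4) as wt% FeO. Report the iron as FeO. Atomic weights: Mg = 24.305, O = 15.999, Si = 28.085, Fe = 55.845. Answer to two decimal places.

64.97 wt%

Molar mass of (Mg0.11Fe0.89)2SiO4 = 0.22·24.305 + 1.78·55.845 + 1·28.085 + 4·15.999 = 196.832 g/mol.
Each formula unit contains 1.78 Fe, equivalent to 1.78/1 = 1.7800 mol FeO.
M(FeO) = 1×55.845 + 1×15.999 = 71.844 g/mol.
Mass of FeO per formula unit = 1.7800 × 71.844 = 127.882 g.
FeO wt% = 127.882 / 196.832 × 100 = 64.97%.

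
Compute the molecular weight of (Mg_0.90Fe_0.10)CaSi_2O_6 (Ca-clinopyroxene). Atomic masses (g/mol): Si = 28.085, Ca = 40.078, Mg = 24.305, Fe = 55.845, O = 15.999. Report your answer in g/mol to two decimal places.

M = 0.90×24.305 + 0.10×55.845 + 1×40.078 + 2×28.085 + 6×15.999

219.70 g/mol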